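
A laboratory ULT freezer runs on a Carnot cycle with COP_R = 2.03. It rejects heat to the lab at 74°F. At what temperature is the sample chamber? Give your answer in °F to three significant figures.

For a Carnot refrigerator COP_R = T_C/(T_H − T_C), so T_C = COP·T_H/(1 + COP).
With T_H = 296.48 K, T_C = 2.03 × 296.48/3.030 = 198.63 K.
Converting, 198.63 K = -102.13°F.

-102 °F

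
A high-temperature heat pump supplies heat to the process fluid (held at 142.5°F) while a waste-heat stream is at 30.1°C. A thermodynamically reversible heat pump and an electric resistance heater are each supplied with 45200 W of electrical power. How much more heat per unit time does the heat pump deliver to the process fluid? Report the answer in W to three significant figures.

In absolute terms T_C = 303.25 K and T_H = 334.54 K, so ΔT = 31.29 K.
COP_Carnot = T_H/ΔT = 334.54/31.29 = 10.69.
The heat pump delivers Q̇_H = COP × Ẇ = 483300 W; the resistance heater delivers Ẇ = 45200 W.
Extra = (COP − 1)·Ẇ = 438100 W.

438000 W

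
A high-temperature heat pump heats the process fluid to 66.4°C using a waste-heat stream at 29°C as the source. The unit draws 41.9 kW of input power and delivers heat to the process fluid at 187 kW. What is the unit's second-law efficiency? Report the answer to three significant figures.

COP_actual = Q̇_H/Ẇ = 187.0/41.90 = 4.463.
In absolute terms T_C = 302.15 K and T_H = 339.55 K, so ΔT = 37.40 K.
COP_Carnot = T_H/ΔT = 339.55/37.40 = 9.079.
η_II = COP_actual/COP_Carnot = 4.463/9.079 = 0.4916.

0.492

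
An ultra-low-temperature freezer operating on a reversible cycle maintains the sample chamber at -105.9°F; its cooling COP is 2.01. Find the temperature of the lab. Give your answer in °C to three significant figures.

21.2 °C

COP_R = T_C/(T_H − T_C) gives T_H − T_C = T_C/COP.
With T_C = 196.54 K, T_H = 196.54 × (1 + 1/2.01) = 294.32 K.
Converting, 294.32 K = 21.17°C.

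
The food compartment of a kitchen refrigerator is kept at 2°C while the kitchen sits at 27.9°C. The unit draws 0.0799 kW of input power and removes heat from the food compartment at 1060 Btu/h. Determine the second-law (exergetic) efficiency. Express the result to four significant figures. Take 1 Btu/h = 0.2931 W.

Converting, Q̇_C = 1060 Btu/h = 0.3107 kW, so COP_actual = Q̇_C/Ẇ = 0.3107/0.07990 = 3.888.
In absolute terms T_C = 275.15 K and T_H = 301.05 K, so ΔT = 25.90 K.
COP_Carnot = T_C/ΔT = 275.15/25.90 = 10.62.
η_II = COP_actual/COP_Carnot = 3.888/10.62 = 0.3660.

0.3660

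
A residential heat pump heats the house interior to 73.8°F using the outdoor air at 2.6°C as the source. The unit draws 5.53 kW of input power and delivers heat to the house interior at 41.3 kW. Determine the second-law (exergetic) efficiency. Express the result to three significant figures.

0.520

COP_actual = Q̇_H/Ẇ = 41.30/5.530 = 7.468.
In absolute terms T_C = 275.75 K and T_H = 296.37 K, so ΔT = 20.62 K.
COP_Carnot = T_H/ΔT = 296.37/20.62 = 14.37.
η_II = COP_actual/COP_Carnot = 7.468/14.37 = 0.5197.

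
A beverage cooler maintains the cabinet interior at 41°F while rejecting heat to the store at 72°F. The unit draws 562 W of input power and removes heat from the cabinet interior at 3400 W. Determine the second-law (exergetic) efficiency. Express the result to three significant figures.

0.375

COP_actual = Q̇_C/Ẇ = 3400/562.0 = 6.050.
In absolute terms T_C = 278.15 K and T_H = 295.37 K, so ΔT = 17.22 K.
COP_Carnot = T_C/ΔT = 278.15/17.22 = 16.15.
η_II = COP_actual/COP_Carnot = 6.050/16.15 = 0.3746.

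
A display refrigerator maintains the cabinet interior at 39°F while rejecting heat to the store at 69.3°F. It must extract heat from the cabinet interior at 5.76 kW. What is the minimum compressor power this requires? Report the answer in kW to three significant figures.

In absolute terms T_C = 277.04 K and T_H = 293.87 K, so ΔT = 16.83 K.
COP_Carnot = T_C/ΔT = 277.04/16.83 = 16.46.
Ẇ_min = Q̇/COP_Carnot = 5.760/16.46 = 0.3500 kW.

0.350 kW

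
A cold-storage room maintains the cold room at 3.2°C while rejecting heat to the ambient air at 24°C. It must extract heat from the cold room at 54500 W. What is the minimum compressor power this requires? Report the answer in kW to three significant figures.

4.10 kW

In absolute terms T_C = 276.35 K and T_H = 297.15 K, so ΔT = 20.80 K.
COP_Carnot = T_C/ΔT = 276.35/20.80 = 13.29.
Ẇ_min = Q̇/COP_Carnot = 54500/13.29 = 4102 W = 4.102 kW.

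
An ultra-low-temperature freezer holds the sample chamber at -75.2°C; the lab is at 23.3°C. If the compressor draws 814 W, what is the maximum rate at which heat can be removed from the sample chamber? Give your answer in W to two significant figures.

1600 W

In absolute terms T_C = 197.95 K and T_H = 296.45 K, so ΔT = 98.50 K.
COP_Carnot = T_C/ΔT = 197.95/98.50 = 2.010.
Q̇_max = COP_Carnot × Ẇ = 2.010 × 814.0 W = 1636 W.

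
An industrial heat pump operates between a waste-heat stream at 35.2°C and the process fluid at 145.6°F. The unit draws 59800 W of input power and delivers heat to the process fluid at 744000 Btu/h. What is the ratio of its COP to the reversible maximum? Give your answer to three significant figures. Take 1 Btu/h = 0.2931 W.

0.303

Converting, Q̇_H = 744000 Btu/h = 218100 W, so COP_actual = Q̇_H/Ẇ = 218100/59800 = 3.647.
In absolute terms T_C = 308.35 K and T_H = 336.26 K, so ΔT = 27.91 K.
COP_Carnot = T_H/ΔT = 336.26/27.91 = 12.05.
η_II = COP_actual/COP_Carnot = 3.647/12.05 = 0.3027.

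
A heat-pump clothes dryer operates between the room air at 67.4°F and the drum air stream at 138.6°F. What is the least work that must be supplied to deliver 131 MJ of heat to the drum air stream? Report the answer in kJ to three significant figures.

15600 kJ

In absolute terms T_C = 292.82 K and T_H = 332.37 K, so ΔT = 39.56 K.
The reversible limit is COP_HP = T_H/ΔT = 8.403, so W_min = Q_H/COP = Q_H·ΔT/T_H.
W_min = 131.0 × 39.56/332.37 = 15.59 MJ = 15590 kJ.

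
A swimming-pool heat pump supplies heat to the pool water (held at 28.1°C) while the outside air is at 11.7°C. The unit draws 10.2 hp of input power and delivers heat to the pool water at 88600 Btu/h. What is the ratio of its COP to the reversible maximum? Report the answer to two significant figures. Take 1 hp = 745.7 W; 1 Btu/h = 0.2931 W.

0.19

Converting, Q̇_H = 88600 Btu/h = 34.82 hp, so COP_actual = Q̇_H/Ẇ = 34.82/10.20 = 3.414.
In absolute terms T_C = 284.85 K and T_H = 301.25 K, so ΔT = 16.40 K.
COP_Carnot = T_H/ΔT = 301.25/16.40 = 18.37.
η_II = COP_actual/COP_Carnot = 3.414/18.37 = 0.1859.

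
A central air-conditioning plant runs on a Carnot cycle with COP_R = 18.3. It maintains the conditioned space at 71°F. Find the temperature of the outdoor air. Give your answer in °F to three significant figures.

COP_R = T_C/(T_H − T_C) gives T_H − T_C = T_C/COP.
With T_C = 294.82 K, T_H = 294.82 × (1 + 1/18.3) = 310.93 K.
Converting, 310.93 K = 100.00°F.

100 °F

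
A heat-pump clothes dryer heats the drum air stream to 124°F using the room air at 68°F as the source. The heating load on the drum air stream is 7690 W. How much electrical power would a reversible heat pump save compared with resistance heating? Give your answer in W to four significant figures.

6952 W

In absolute terms T_C = 293.15 K and T_H = 324.26 K, so ΔT = 31.11 K.
COP_Carnot = T_H/ΔT = 324.26/31.11 = 10.42.
Resistance heating needs Ẇ_res = Q̇_H = 7690 W; the reversible heat pump needs only Ẇ_hp = Q̇_H/COP = 737.8 W.
Saving = 7690 − 737.8 = 6952 W.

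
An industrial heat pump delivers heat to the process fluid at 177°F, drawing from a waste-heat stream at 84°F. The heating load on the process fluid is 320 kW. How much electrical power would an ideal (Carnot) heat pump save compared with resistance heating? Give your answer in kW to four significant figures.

273.3 kW

In absolute terms T_C = 302.04 K and T_H = 353.71 K, so ΔT = 51.67 K.
COP_Carnot = T_H/ΔT = 353.71/51.67 = 6.846.
Resistance heating needs Ẇ_res = Q̇_H = 320.0 kW; the reversible heat pump needs only Ẇ_hp = Q̇_H/COP = 46.74 kW.
Saving = 320.0 − 46.74 = 273.3 kW.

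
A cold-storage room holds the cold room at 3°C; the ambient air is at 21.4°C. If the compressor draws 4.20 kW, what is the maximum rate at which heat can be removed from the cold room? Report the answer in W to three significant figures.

63000 W

In absolute terms T_C = 276.15 K and T_H = 294.55 K, so ΔT = 18.40 K.
COP_Carnot = T_C/ΔT = 276.15/18.40 = 15.01.
Q̇_max = COP_Carnot × Ẇ = 15.01 × 4.200 kW = 63.03 kW = 63030 W.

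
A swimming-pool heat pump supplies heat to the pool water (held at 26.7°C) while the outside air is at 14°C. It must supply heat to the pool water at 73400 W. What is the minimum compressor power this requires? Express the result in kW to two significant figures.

In absolute terms T_C = 287.15 K and T_H = 299.85 K, so ΔT = 12.70 K.
COP_Carnot = T_H/ΔT = 299.85/12.70 = 23.61.
Ẇ_min = Q̇/COP_Carnot = 73400/23.61 = 3109 W = 3.109 kW.

3.1 kW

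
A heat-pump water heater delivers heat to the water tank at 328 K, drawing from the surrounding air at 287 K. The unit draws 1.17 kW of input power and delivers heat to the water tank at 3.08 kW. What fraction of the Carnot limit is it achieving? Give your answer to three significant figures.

COP_actual = Q̇_H/Ẇ = 3.080/1.170 = 2.632.
The reservoir spacing is ΔT = 328 − 287 = 41.00 K.
COP_Carnot = T_H/ΔT = 328.00/41.00 = 8.000.
η_II = COP_actual/COP_Carnot = 2.632/8.000 = 0.3291.

0.329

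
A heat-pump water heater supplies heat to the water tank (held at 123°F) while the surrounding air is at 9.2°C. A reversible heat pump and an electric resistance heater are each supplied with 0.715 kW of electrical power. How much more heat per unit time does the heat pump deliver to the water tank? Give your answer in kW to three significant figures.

In absolute terms T_C = 282.35 K and T_H = 323.71 K, so ΔT = 41.36 K.
COP_Carnot = T_H/ΔT = 323.71/41.36 = 7.827.
The heat pump delivers Q̇_H = COP × Ẇ = 5.597 kW; the resistance heater delivers Ẇ = 0.7150 kW.
Extra = (COP − 1)·Ẇ = 4.882 kW.

4.88 kW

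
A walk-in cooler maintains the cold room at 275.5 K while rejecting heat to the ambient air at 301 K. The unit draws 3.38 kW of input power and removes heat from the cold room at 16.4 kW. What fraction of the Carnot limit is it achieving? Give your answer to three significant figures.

0.449

COP_actual = Q̇_C/Ẇ = 16.40/3.380 = 4.852.
The reservoir spacing is ΔT = 301 − 275.5 = 25.50 K.
COP_Carnot = T_C/ΔT = 275.50/25.50 = 10.80.
η_II = COP_actual/COP_Carnot = 4.852/10.80 = 0.4491.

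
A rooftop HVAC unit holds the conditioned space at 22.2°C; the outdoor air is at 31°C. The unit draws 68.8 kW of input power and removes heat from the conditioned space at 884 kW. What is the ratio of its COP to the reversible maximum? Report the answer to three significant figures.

COP_actual = Q̇_C/Ẇ = 884.0/68.80 = 12.85.
In absolute terms T_C = 295.35 K and T_H = 304.15 K, so ΔT = 8.800 K.
COP_Carnot = T_C/ΔT = 295.35/8.800 = 33.56.
η_II = COP_actual/COP_Carnot = 12.85/33.56 = 0.3828.

0.383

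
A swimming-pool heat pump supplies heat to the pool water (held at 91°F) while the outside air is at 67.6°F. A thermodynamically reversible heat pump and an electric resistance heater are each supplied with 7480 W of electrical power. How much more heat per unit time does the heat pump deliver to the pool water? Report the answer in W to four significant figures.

In absolute terms T_C = 292.93 K and T_H = 305.93 K, so ΔT = 13.00 K.
COP_Carnot = T_H/ΔT = 305.93/13.00 = 23.53.
The heat pump delivers Q̇_H = COP × Ẇ = 176000 W; the resistance heater delivers Ẇ = 7480 W.
Extra = (COP − 1)·Ẇ = 168500 W.

168500 W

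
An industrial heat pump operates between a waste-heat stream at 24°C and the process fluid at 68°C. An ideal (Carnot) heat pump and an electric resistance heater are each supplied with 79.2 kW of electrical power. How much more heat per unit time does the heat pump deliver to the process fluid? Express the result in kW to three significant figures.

In absolute terms T_C = 297.15 K and T_H = 341.15 K, so ΔT = 44.00 K.
COP_Carnot = T_H/ΔT = 341.15/44.00 = 7.753.
The heat pump delivers Q̇_H = COP × Ẇ = 614.1 kW; the resistance heater delivers Ẇ = 79.20 kW.
Extra = (COP − 1)·Ẇ = 534.9 kW.

535 kW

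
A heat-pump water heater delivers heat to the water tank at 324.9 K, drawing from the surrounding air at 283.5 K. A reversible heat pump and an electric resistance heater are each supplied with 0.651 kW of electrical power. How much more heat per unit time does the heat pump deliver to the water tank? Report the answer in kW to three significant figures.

The reservoir spacing is ΔT = 324.9 − 283.5 = 41.40 K.
COP_Carnot = T_H/ΔT = 324.90/41.40 = 7.848.
The heat pump delivers Q̇_H = COP × Ẇ = 5.109 kW; the resistance heater delivers Ẇ = 0.6510 kW.
Extra = (COP − 1)·Ẇ = 4.458 kW.

4.46 kW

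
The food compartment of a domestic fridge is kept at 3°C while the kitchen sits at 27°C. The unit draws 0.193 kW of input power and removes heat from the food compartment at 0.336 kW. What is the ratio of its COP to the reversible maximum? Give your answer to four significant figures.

COP_actual = Q̇_C/Ẇ = 0.3360/0.1930 = 1.741.
In absolute terms T_C = 276.15 K and T_H = 300.15 K, so ΔT = 24.00 K.
COP_Carnot = T_C/ΔT = 276.15/24.00 = 11.51.
η_II = COP_actual/COP_Carnot = 1.741/11.51 = 0.1513.

0.1513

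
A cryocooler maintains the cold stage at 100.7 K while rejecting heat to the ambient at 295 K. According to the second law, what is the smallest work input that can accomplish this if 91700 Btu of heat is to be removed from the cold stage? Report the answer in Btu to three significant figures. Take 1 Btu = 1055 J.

The reservoir spacing is ΔT = 295 − 100.7 = 194.3 K.
The reversible limit is COP_R = T_C/ΔT = 0.5183, so W_min = Q_C/COP = Q_C·ΔT/T_C.
W_min = 91700 × 194.3/100.70 = 176900 Btu.

177000 Btu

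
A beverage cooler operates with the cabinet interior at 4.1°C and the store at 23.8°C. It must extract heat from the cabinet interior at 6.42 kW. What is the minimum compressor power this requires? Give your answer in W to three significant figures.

456 W

In absolute terms T_C = 277.25 K and T_H = 296.95 K, so ΔT = 19.70 K.
COP_Carnot = T_C/ΔT = 277.25/19.70 = 14.07.
Ẇ_min = Q̇/COP_Carnot = 6.420/14.07 = 0.4562 kW = 456.2 W.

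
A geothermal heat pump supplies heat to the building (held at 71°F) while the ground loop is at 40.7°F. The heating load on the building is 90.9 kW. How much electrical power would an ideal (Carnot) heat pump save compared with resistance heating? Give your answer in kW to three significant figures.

85.7 kW

In absolute terms T_C = 277.98 K and T_H = 294.82 K, so ΔT = 16.83 K.
COP_Carnot = T_H/ΔT = 294.82/16.83 = 17.51.
Resistance heating needs Ẇ_res = Q̇_H = 90.90 kW; the reversible heat pump needs only Ẇ_hp = Q̇_H/COP = 5.190 kW.
Saving = 90.90 − 5.190 = 85.71 kW.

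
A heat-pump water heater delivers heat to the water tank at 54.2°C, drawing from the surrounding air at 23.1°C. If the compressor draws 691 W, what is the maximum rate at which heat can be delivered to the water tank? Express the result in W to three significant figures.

In absolute terms T_C = 296.25 K and T_H = 327.35 K, so ΔT = 31.10 K.
COP_Carnot = T_H/ΔT = 327.35/31.10 = 10.53.
Q̇_max = COP_Carnot × Ẇ = 10.53 × 691.0 W = 7273 W.

7270 W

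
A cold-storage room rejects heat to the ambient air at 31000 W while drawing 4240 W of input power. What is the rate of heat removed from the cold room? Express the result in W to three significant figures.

For a cyclic device the first law requires Q̇_H = Q̇_C + Ẇ.
Q̇_C = Q̇_H − Ẇ = 26760 W.

26800 W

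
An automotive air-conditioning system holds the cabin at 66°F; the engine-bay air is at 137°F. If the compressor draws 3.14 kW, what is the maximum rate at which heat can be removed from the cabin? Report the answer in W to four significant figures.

In absolute terms T_C = 292.04 K and T_H = 331.48 K, so ΔT = 39.44 K.
COP_Carnot = T_C/ΔT = 292.04/39.44 = 7.404.
Q̇_max = COP_Carnot × Ẇ = 7.404 × 3.140 kW = 23.25 kW = 23250 W.

23250 W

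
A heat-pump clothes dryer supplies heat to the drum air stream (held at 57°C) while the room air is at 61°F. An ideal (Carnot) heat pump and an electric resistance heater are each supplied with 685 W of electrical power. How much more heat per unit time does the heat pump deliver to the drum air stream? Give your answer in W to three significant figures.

In absolute terms T_C = 289.26 K and T_H = 330.15 K, so ΔT = 40.89 K.
COP_Carnot = T_H/ΔT = 330.15/40.89 = 8.074.
The heat pump delivers Q̇_H = COP × Ẇ = 5531 W; the resistance heater delivers Ẇ = 685.0 W.
Extra = (COP − 1)·Ẇ = 4846 W.

4850 W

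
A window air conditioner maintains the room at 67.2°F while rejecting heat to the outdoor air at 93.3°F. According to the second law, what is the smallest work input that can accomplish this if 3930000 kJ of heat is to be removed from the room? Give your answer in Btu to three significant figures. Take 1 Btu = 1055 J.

In absolute terms T_C = 292.71 K and T_H = 307.21 K, so ΔT = 14.50 K.
The reversible limit is COP_R = T_C/ΔT = 20.19, so W_min = Q_C/COP = Q_C·ΔT/T_C.
W_min = 3930000 × 14.50/292.71 = 194700 kJ = 184500 Btu.

185000 Btu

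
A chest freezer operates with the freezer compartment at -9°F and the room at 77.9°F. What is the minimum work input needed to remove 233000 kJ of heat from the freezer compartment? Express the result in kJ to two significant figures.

In absolute terms T_C = 250.37 K and T_H = 298.65 K, so ΔT = 48.28 K.
The reversible limit is COP_R = T_C/ΔT = 5.186, so W_min = Q_C/COP = Q_C·ΔT/T_C.
W_min = 233000 × 48.28/250.37 = 44930 kJ.

45000 kJ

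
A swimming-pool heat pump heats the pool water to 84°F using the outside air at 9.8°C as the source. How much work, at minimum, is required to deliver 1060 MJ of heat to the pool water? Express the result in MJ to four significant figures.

In absolute terms T_C = 282.95 K and T_H = 302.04 K, so ΔT = 19.09 K.
The reversible limit is COP_HP = T_H/ΔT = 15.82, so W_min = Q_H/COP = Q_H·ΔT/T_H.
W_min = 1060 × 19.09/302.04 = 66.99 MJ.

66.99 MJ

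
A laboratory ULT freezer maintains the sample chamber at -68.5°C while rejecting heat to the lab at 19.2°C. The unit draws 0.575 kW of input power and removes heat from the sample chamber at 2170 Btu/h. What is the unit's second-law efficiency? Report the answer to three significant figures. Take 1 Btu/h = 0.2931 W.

Converting, Q̇_C = 2170 Btu/h = 0.6360 kW, so COP_actual = Q̇_C/Ẇ = 0.6360/0.5750 = 1.106.
In absolute terms T_C = 204.65 K and T_H = 292.35 K, so ΔT = 87.70 K.
COP_Carnot = T_C/ΔT = 204.65/87.70 = 2.334.
η_II = COP_actual/COP_Carnot = 1.106/2.334 = 0.4740.

0.474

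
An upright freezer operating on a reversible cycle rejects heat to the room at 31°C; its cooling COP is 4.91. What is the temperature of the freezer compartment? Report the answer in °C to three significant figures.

-20.5 °C

For a Carnot refrigerator COP_R = T_C/(T_H − T_C), so T_C = COP·T_H/(1 + COP).
With T_H = 304.15 K, T_C = 4.91 × 304.15/5.910 = 252.69 K.
Converting, 252.69 K = -20.46°C.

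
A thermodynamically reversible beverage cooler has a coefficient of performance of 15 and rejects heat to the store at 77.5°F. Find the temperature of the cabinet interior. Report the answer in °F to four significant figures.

For a Carnot refrigerator COP_R = T_C/(T_H − T_C), so T_C = COP·T_H/(1 + COP).
With T_H = 298.43 K, T_C = 15 × 298.43/16.00 = 279.78 K.
Converting, 279.78 K = 43.93°F.

43.93 °F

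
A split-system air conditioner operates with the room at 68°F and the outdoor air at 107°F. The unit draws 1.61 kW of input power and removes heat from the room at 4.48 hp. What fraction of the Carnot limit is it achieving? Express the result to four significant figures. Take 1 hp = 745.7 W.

0.1534

Converting, Q̇_C = 4.480 hp = 3.341 kW, so COP_actual = Q̇_C/Ẇ = 3.341/1.610 = 2.075.
In absolute terms T_C = 293.15 K and T_H = 314.82 K, so ΔT = 21.67 K.
COP_Carnot = T_C/ΔT = 293.15/21.67 = 13.53.
η_II = COP_actual/COP_Carnot = 2.075/13.53 = 0.1534.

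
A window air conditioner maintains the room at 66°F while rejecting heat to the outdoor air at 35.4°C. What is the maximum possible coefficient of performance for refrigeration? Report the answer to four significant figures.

17.69

In absolute terms T_C = 292.04 K and T_H = 308.55 K, so ΔT = 16.51 K.
For a reversible cycle, COP_Carnot = T_C/ΔT = 292.04/16.51 = 17.69.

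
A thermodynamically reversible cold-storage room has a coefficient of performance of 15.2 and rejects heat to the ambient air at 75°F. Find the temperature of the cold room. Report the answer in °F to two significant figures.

42 °F

For a Carnot refrigerator COP_R = T_C/(T_H − T_C), so T_C = COP·T_H/(1 + COP).
With T_H = 297.04 K, T_C = 15.2 × 297.04/16.20 = 278.70 K.
Converting, 278.70 K = 42.00°F.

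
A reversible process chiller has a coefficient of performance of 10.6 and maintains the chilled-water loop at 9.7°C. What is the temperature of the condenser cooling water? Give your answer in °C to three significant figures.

36.4 °C

COP_R = T_C/(T_H − T_C) gives T_H − T_C = T_C/COP.
With T_C = 282.85 K, T_H = 282.85 × (1 + 1/10.6) = 309.53 K.
Converting, 309.53 K = 36.38°C.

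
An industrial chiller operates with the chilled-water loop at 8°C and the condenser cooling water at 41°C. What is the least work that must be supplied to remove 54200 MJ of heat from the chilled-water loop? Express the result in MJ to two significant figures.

In absolute terms T_C = 281.15 K and T_H = 314.15 K, so ΔT = 33.00 K.
The reversible limit is COP_R = T_C/ΔT = 8.520, so W_min = Q_C/COP = Q_C·ΔT/T_C.
W_min = 54200 × 33.00/281.15 = 6362 MJ.

6400 MJ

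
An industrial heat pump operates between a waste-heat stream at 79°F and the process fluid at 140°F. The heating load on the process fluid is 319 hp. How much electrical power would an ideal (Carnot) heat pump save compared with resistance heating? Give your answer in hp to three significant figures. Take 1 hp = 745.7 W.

In absolute terms T_C = 299.26 K and T_H = 333.15 K, so ΔT = 33.89 K.
COP_Carnot = T_H/ΔT = 333.15/33.89 = 9.831.
Resistance heating needs Ẇ_res = Q̇_H = 319.0 hp; the reversible heat pump needs only Ẇ_hp = Q̇_H/COP = 32.45 hp.
Saving = 319.0 − 32.45 = 286.6 hp.

287 hp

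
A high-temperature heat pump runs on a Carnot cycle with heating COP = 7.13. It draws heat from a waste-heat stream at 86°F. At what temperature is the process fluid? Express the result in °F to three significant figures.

COP_HP = T_H/(T_H − T_C) rearranges to T_H = COP·T_C/(COP − 1).
With T_C = 303.15 K, T_H = 7.13 × 303.15/6.130 = 352.60 K.
Converting, 352.60 K = 175.02°F.

175 °F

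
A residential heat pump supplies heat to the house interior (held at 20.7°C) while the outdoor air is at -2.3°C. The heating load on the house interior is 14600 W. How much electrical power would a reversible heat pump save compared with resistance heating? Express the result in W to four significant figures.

13460 W

In absolute terms T_C = 270.85 K and T_H = 293.85 K, so ΔT = 23.00 K.
COP_Carnot = T_H/ΔT = 293.85/23.00 = 12.78.
Resistance heating needs Ẇ_res = Q̇_H = 14600 W; the reversible heat pump needs only Ẇ_hp = Q̇_H/COP = 1143 W.
Saving = 14600 − 1143 = 13460 W.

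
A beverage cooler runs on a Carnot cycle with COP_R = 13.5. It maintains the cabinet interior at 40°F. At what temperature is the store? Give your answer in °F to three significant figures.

COP_R = T_C/(T_H − T_C) gives T_H − T_C = T_C/COP.
With T_C = 277.59 K, T_H = 277.59 × (1 + 1/13.5) = 298.16 K.
Converting, 298.16 K = 77.01°F.

77.0 °F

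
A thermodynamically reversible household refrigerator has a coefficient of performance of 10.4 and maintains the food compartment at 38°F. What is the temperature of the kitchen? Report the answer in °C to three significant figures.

29.9 °C

COP_R = T_C/(T_H − T_C) gives T_H − T_C = T_C/COP.
With T_C = 276.48 K, T_H = 276.48 × (1 + 1/10.4) = 303.07 K.
Converting, 303.07 K = 29.92°C.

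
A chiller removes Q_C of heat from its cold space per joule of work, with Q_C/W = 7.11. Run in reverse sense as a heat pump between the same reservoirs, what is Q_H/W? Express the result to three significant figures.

The first law on one cycle gives Q_H = Q_C + W, so Q_H/W = Q_C/W + 1.
COP_HP = COP_R + 1 = 7.11 + 1 = 8.11.

8.11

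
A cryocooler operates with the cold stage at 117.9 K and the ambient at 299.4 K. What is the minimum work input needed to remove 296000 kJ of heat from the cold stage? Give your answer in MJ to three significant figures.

The reservoir spacing is ΔT = 299.4 − 117.9 = 181.5 K.
The reversible limit is COP_R = T_C/ΔT = 0.6496, so W_min = Q_C/COP = Q_C·ΔT/T_C.
W_min = 296000 × 181.5/117.90 = 455700 kJ = 455.7 MJ.

456 MJ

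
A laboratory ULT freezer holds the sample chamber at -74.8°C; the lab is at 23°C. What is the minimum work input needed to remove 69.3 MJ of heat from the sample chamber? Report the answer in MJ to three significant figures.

In absolute terms T_C = 198.35 K and T_H = 296.15 K, so ΔT = 97.80 K.
The reversible limit is COP_R = T_C/ΔT = 2.028, so W_min = Q_C/COP = Q_C·ΔT/T_C.
W_min = 69.30 × 97.80/198.35 = 34.17 MJ.

34.2 MJ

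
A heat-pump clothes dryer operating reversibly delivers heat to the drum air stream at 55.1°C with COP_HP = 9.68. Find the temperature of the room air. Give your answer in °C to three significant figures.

21.2 °C

COP_HP = T_H/(T_H − T_C) gives T_H − T_C = T_H/COP.
With T_H = 328.25 K, T_C = 328.25 × (1 − 1/9.68) = 294.34 K.
Converting, 294.34 K = 21.19°C.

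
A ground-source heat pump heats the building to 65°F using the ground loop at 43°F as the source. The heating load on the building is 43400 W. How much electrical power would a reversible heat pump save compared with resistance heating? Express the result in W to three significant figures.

In absolute terms T_C = 279.26 K and T_H = 291.48 K, so ΔT = 12.22 K.
COP_Carnot = T_H/ΔT = 291.48/12.22 = 23.85.
Resistance heating needs Ẇ_res = Q̇_H = 43400 W; the reversible heat pump needs only Ẇ_hp = Q̇_H/COP = 1820 W.
Saving = 43400 − 1820 = 41580 W.

41600 W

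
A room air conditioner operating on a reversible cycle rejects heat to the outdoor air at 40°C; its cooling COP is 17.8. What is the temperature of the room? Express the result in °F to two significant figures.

For a Carnot refrigerator COP_R = T_C/(T_H − T_C), so T_C = COP·T_H/(1 + COP).
With T_H = 313.15 K, T_C = 17.8 × 313.15/18.80 = 296.49 K.
Converting, 296.49 K = 74.02°F.

74 °F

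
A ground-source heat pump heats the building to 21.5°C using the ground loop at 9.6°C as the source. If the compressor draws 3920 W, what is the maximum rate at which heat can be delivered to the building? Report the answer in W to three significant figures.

In absolute terms T_C = 282.75 K and T_H = 294.65 K, so ΔT = 11.90 K.
COP_Carnot = T_H/ΔT = 294.65/11.90 = 24.76.
Q̇_max = COP_Carnot × Ẇ = 24.76 × 3920 W = 97060 W.

97100 W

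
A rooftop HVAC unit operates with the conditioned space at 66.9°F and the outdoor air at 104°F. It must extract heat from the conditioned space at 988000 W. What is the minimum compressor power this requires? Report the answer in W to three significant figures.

In absolute terms T_C = 292.54 K and T_H = 313.15 K, so ΔT = 20.61 K.
COP_Carnot = T_C/ΔT = 292.54/20.61 = 14.19.
Ẇ_min = Q̇/COP_Carnot = 988000/14.19 = 69610 W.

69600 W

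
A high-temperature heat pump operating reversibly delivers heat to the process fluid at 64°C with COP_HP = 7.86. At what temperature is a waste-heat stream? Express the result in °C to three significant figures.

21.1 °C

COP_HP = T_H/(T_H − T_C) gives T_H − T_C = T_H/COP.
With T_H = 337.15 K, T_C = 337.15 × (1 − 1/7.86) = 294.26 K.
Converting, 294.26 K = 21.11°C.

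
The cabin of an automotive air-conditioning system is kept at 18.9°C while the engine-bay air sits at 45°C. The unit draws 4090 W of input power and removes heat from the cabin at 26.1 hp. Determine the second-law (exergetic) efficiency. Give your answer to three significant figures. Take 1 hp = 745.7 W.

0.425

Converting, Q̇_C = 26.10 hp = 19460 W, so COP_actual = Q̇_C/Ẇ = 19460/4090 = 4.759.
In absolute terms T_C = 292.05 K and T_H = 318.15 K, so ΔT = 26.10 K.
COP_Carnot = T_C/ΔT = 292.05/26.10 = 11.19.
η_II = COP_actual/COP_Carnot = 4.759/11.19 = 0.4253.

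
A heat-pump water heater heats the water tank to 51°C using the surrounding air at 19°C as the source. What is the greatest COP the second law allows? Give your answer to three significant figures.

10.1

In absolute terms T_C = 292.15 K and T_H = 324.15 K, so ΔT = 32.00 K.
For a reversible cycle, COP_Carnot = T_H/ΔT = 324.15/32.00 = 10.13.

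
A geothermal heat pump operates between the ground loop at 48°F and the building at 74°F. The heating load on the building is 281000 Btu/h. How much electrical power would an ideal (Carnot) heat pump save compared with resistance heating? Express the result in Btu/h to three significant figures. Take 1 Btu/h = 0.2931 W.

In absolute terms T_C = 282.04 K and T_H = 296.48 K, so ΔT = 14.44 K.
COP_Carnot = T_H/ΔT = 296.48/14.44 = 20.53.
Resistance heating needs Ẇ_res = Q̇_H = 281000 Btu/h; the reversible heat pump needs only Ẇ_hp = Q̇_H/COP = 13690 Btu/h.
Saving = 281000 − 13690 = 267300 Btu/h.

267000 Btu/h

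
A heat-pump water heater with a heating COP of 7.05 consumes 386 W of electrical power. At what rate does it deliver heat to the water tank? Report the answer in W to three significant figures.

Q̇_H = COP_HP × Ẇ = 7.05 × 386.0 = 2721 W.

2720 W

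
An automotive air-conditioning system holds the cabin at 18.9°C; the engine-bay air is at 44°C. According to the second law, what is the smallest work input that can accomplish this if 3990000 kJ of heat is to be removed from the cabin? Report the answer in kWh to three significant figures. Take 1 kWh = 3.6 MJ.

95.3 kWh

In absolute terms T_C = 292.05 K and T_H = 317.15 K, so ΔT = 25.10 K.
The reversible limit is COP_R = T_C/ΔT = 11.64, so W_min = Q_C/COP = Q_C·ΔT/T_C.
W_min = 3990000 × 25.10/292.05 = 342900 kJ = 95.25 kWh.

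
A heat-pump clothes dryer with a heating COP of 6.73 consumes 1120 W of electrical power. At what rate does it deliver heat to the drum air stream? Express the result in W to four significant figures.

Q̇_H = COP_HP × Ẇ = 6.73 × 1120 = 7538 W.

7538 W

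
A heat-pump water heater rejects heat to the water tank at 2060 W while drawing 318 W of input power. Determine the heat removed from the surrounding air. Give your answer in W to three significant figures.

For a cyclic device the first law requires Q̇_H = Q̇_C + Ẇ.
Q̇_C = Q̇_H − Ẇ = 1742 W.

1740 W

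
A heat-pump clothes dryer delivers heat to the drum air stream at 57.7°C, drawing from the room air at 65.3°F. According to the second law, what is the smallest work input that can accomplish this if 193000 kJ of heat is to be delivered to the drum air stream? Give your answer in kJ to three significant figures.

22900 kJ

In absolute terms T_C = 291.65 K and T_H = 330.85 K, so ΔT = 39.20 K.
The reversible limit is COP_HP = T_H/ΔT = 8.440, so W_min = Q_H/COP = Q_H·ΔT/T_H.
W_min = 193000 × 39.20/330.85 = 22870 kJ.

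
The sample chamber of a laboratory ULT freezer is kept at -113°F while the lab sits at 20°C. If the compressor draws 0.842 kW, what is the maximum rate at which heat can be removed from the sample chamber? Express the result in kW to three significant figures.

1.61 kW

In absolute terms T_C = 192.59 K and T_H = 293.15 K, so ΔT = 100.6 K.
COP_Carnot = T_C/ΔT = 192.59/100.6 = 1.915.
Q̇_max = COP_Carnot × Ẇ = 1.915 × 0.8420 kW = 1.613 kW.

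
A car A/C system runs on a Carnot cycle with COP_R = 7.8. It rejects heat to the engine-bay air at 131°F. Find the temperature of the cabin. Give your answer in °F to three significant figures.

63.9 °F

For a Carnot refrigerator COP_R = T_C/(T_H − T_C), so T_C = COP·T_H/(1 + COP).
With T_H = 328.15 K, T_C = 7.8 × 328.15/8.800 = 290.86 K.
Converting, 290.86 K = 63.88°F.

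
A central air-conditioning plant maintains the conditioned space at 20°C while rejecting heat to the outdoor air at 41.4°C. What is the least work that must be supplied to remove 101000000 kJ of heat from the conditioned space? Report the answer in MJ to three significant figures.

In absolute terms T_C = 293.15 K and T_H = 314.55 K, so ΔT = 21.40 K.
The reversible limit is COP_R = T_C/ΔT = 13.70, so W_min = Q_C/COP = Q_C·ΔT/T_C.
W_min = 101000000 × 21.40/293.15 = 7373000 kJ = 7373 MJ.

7370 MJ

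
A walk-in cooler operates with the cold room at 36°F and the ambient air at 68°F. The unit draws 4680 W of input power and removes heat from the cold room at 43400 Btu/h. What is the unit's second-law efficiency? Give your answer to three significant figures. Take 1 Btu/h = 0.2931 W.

Converting, Q̇_C = 43400 Btu/h = 12720 W, so COP_actual = Q̇_C/Ẇ = 12720/4680 = 2.718.
In absolute terms T_C = 275.37 K and T_H = 293.15 K, so ΔT = 17.78 K.
COP_Carnot = T_C/ΔT = 275.37/17.78 = 15.49.
η_II = COP_actual/COP_Carnot = 2.718/15.49 = 0.1755.

0.175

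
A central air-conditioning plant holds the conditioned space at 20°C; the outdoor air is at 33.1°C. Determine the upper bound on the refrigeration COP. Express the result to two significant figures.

In absolute terms T_C = 293.15 K and T_H = 306.25 K, so ΔT = 13.10 K.
For a reversible cycle, COP_Carnot = T_C/ΔT = 293.15/13.10 = 22.38.

22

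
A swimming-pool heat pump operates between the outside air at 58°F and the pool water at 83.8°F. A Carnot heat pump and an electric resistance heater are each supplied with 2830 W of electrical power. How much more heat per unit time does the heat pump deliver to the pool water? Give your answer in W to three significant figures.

56800 W

In absolute terms T_C = 287.59 K and T_H = 301.93 K, so ΔT = 14.33 K.
COP_Carnot = T_H/ΔT = 301.93/14.33 = 21.06.
The heat pump delivers Q̇_H = COP × Ẇ = 59610 W; the resistance heater delivers Ẇ = 2830 W.
Extra = (COP − 1)·Ẇ = 56780 W.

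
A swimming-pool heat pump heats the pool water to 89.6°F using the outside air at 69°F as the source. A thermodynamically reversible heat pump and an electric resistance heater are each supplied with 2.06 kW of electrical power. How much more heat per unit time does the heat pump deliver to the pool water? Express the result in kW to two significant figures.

53 kW

In absolute terms T_C = 293.71 K and T_H = 305.15 K, so ΔT = 11.44 K.
COP_Carnot = T_H/ΔT = 305.15/11.44 = 26.66.
The heat pump delivers Q̇_H = COP × Ẇ = 54.93 kW; the resistance heater delivers Ẇ = 2.060 kW.
Extra = (COP − 1)·Ẇ = 52.87 kW.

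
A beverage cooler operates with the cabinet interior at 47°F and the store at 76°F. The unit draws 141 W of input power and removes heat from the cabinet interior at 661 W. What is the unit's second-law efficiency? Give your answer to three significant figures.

COP_actual = Q̇_C/Ẇ = 661.0/141.0 = 4.688.
In absolute terms T_C = 281.48 K and T_H = 297.59 K, so ΔT = 16.11 K.
COP_Carnot = T_C/ΔT = 281.48/16.11 = 17.47.
η_II = COP_actual/COP_Carnot = 4.688/17.47 = 0.2683.

0.268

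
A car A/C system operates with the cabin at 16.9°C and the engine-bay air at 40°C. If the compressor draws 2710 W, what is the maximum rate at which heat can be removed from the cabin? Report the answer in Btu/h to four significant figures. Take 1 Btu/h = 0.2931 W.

116100 Btu/h

In absolute terms T_C = 290.05 K and T_H = 313.15 K, so ΔT = 23.10 K.
COP_Carnot = T_C/ΔT = 290.05/23.10 = 12.56.
Q̇_max = COP_Carnot × Ẇ = 12.56 × 2710 W = 34030 W = 116100 Btu/h.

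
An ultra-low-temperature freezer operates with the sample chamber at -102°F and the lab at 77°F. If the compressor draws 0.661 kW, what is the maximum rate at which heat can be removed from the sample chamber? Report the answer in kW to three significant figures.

In absolute terms T_C = 198.71 K and T_H = 298.15 K, so ΔT = 99.44 K.
COP_Carnot = T_C/ΔT = 198.71/99.44 = 1.998.
Q̇_max = COP_Carnot × Ẇ = 1.998 × 0.6610 kW = 1.321 kW.

1.32 kW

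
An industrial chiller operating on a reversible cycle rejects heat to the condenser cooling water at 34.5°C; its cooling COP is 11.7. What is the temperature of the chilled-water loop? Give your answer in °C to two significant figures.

For a Carnot refrigerator COP_R = T_C/(T_H − T_C), so T_C = COP·T_H/(1 + COP).
With T_H = 307.65 K, T_C = 11.7 × 307.65/12.70 = 283.43 K.
Converting, 283.43 K = 10.28°C.

10 °C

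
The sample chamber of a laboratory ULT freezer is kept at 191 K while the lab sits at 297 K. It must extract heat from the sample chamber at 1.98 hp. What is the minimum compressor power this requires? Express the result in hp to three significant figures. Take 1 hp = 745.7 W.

The reservoir spacing is ΔT = 297 − 191 = 106.0 K.
COP_Carnot = T_C/ΔT = 191.00/106.0 = 1.802.
Ẇ_min = Q̇/COP_Carnot = 1.980/1.802 = 1.099 hp.

1.10 hp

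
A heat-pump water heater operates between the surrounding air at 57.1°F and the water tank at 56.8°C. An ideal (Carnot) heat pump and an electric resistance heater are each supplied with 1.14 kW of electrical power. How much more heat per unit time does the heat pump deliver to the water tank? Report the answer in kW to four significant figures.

7.637 kW

In absolute terms T_C = 287.09 K and T_H = 329.95 K, so ΔT = 42.86 K.
COP_Carnot = T_H/ΔT = 329.95/42.86 = 7.699.
The heat pump delivers Q̇_H = COP × Ẇ = 8.777 kW; the resistance heater delivers Ẇ = 1.140 kW.
Extra = (COP − 1)·Ẇ = 7.637 kW.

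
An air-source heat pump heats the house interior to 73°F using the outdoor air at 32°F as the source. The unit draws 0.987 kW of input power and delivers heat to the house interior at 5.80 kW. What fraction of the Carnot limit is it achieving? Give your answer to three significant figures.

COP_actual = Q̇_H/Ẇ = 5.800/0.9870 = 5.876.
In absolute terms T_C = 273.15 K and T_H = 295.93 K, so ΔT = 22.78 K.
COP_Carnot = T_H/ΔT = 295.93/22.78 = 12.99.
η_II = COP_actual/COP_Carnot = 5.876/12.99 = 0.4523.

0.452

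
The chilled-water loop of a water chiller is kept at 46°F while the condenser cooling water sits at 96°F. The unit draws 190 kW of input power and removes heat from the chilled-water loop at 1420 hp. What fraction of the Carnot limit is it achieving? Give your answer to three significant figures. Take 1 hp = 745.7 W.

Converting, Q̇_C = 1420 hp = 1059 kW, so COP_actual = Q̇_C/Ẇ = 1059/190.0 = 5.573.
In absolute terms T_C = 280.93 K and T_H = 308.71 K, so ΔT = 27.78 K.
COP_Carnot = T_C/ΔT = 280.93/27.78 = 10.11.
η_II = COP_actual/COP_Carnot = 5.573/10.11 = 0.5511.

0.551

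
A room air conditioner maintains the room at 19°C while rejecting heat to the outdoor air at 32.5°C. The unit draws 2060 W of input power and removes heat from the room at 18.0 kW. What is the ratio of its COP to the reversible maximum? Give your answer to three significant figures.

Converting, Q̇_C = 18.00 kW = 18000 W, so COP_actual = Q̇_C/Ẇ = 18000/2060 = 8.738.
In absolute terms T_C = 292.15 K and T_H = 305.65 K, so ΔT = 13.50 K.
COP_Carnot = T_C/ΔT = 292.15/13.50 = 21.64.
η_II = COP_actual/COP_Carnot = 8.738/21.64 = 0.4038.

0.404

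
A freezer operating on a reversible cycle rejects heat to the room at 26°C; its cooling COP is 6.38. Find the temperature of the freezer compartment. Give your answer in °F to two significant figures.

5.8 °F

For a Carnot refrigerator COP_R = T_C/(T_H − T_C), so T_C = COP·T_H/(1 + COP).
With T_H = 299.15 K, T_C = 6.38 × 299.15/7.380 = 258.61 K.
Converting, 258.61 K = 5.84°F.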